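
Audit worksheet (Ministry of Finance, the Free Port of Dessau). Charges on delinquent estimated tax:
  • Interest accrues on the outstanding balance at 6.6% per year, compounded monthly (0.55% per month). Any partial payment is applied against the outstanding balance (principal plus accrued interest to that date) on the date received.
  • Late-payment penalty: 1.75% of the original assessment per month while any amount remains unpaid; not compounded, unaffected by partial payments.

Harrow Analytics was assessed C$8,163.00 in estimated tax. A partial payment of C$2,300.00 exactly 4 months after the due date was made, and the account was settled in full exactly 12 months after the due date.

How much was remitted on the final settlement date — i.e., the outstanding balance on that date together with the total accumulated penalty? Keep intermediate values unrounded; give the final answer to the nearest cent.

Balance at month 4: C$8,163.0000 × (1 + 0.0055)^4 = C$8,344.0730…
After C$2,300.00 payment: C$8,344.0730… − C$2,300.00 = C$6,044.0730…
Balance at month 12: C$6,044.0730… × (1 + 0.0055)^8 = C$6,315.1883…
Penalty: 12 × 1.75% × C$8,163.00 = C$1,714.23
Final settlement = outstanding balance + penalty = C$6,315.1883… + C$1,714.23 = C$8,029.42

C$8,029.42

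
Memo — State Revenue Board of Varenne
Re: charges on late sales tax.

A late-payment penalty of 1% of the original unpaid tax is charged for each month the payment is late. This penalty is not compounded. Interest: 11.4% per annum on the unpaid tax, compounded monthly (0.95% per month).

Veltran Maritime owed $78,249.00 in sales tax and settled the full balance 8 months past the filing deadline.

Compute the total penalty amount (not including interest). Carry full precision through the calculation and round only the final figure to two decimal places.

$6,259.92

Late-payment penalty: 8 × 1% × $78,249.00 = $6,259.92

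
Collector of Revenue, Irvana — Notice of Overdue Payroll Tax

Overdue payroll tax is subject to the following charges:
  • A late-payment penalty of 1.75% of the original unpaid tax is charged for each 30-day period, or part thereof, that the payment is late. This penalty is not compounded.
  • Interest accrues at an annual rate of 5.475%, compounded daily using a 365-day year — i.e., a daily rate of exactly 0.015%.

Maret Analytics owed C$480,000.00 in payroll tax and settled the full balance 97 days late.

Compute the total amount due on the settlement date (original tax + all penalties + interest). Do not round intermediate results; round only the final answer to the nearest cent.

C$520,634.52

Penalty periods: ⌈97/30⌉ = 4; penalty = 4 × 1.75% × C$480,000.00 = C$33,600.00
Interest: C$480,000.00 × ((1 + 0.00015)^97 − 1) = C$480,000.00 × 0.01465526… = C$7,034.5245…
Total = C$480,000.00 + C$33,600.0000 + C$7,034.5245… = C$520,634.52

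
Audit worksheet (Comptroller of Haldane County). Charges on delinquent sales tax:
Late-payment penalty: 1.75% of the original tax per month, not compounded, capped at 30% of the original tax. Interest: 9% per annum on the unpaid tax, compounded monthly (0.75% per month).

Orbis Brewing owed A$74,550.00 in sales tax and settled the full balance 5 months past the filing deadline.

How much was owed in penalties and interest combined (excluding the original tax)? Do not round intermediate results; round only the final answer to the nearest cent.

Penalty: 5 × 1.75% × A$74,550.00 = A$6,523.13… (below the 30% cap of A$22,365.00)
Interest: A$74,550.00 × ((1 + 0.0075)^5 − 1) = A$74,550.00 × 0.0380667… = A$2,837.8751…
Penalties + interest = A$6,523.1250 + A$2,837.8751… = A$9,361.00

A$9,361.00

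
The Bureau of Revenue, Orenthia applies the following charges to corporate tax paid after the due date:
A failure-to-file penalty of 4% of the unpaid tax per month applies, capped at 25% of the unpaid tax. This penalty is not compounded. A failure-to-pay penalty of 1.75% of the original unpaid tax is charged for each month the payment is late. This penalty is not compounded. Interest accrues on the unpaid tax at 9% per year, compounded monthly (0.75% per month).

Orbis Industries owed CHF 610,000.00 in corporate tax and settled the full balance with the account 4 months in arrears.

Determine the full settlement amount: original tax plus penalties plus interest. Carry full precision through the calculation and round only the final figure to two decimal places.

Failure-to-file: 4 × 4% × CHF 610,000.00 = CHF 97,600.00 (under the 25% cap)
Failure-to-pay penalty: 4 × 1.75% × CHF 610,000.00 = CHF 42,700.00
Interest: CHF 610,000.00 × ((1 + 0.0075)^4 − 1) = CHF 610,000.00 × 0.0303392… = CHF 18,506.9063…
Total = CHF 610,000.00 + CHF 140,300.0000 + CHF 18,506.9063… = CHF 768,806.91

CHF 768,806.91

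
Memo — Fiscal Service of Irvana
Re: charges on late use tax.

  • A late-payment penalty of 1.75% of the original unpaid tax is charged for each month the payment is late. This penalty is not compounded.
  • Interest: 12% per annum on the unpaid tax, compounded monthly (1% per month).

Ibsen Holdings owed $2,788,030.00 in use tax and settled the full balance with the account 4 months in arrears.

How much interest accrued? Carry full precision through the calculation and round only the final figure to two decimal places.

Interest: $2,788,030.00 × ((1 + 0.01)^4 − 1) = $2,788,030.00 × 0.0406040… = $113,205.1980…

$113,205.20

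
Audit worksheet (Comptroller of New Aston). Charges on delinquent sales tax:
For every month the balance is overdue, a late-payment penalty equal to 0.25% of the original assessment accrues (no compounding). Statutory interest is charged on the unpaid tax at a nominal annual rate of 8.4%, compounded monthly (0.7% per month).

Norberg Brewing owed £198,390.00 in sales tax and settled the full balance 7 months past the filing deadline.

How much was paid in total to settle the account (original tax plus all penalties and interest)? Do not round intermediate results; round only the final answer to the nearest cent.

£211,789.48

Late-payment penalty = 0.25% × £198,390.00 × 7 mo = £3,471.83…
Interest: £198,390.00 × ((1 + 0.007)^7 − 1) = £198,390.00 × 0.0500411… = £9,927.6517…
Total = £198,390.00 + £3,471.8250 + £9,927.6517… = £211,789.48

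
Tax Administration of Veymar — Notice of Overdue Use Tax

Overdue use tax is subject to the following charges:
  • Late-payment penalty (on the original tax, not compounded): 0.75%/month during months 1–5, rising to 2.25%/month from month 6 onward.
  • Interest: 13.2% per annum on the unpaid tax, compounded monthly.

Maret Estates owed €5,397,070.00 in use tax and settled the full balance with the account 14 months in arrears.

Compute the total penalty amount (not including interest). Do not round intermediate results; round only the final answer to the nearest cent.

€1,295,296.80

Penalty, months 1–5: 5 × 0.75% × €5,397,070.00 = €202,390.13…
Penalty, months 6–14: 9 × 2.25% × €5,397,070.00 = €1,092,906.68…
Total penalty = €202,390.13… + €1,092,906.68… = €1,295,296.80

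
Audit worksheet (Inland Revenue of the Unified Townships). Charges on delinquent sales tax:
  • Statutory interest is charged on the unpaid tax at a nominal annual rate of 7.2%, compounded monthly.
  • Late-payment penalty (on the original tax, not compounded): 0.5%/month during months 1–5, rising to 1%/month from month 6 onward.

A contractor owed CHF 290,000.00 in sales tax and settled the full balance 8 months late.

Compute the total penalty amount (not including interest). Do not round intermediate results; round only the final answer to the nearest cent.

Penalty, months 1–5: 5 × 0.5% × CHF 290,000.00 = CHF 7,250.00
Penalty, months 6–8: 3 × 1% × CHF 290,000.00 = CHF 8,700.00
Total penalty = CHF 7,250.00 + CHF 8,700.00 = CHF 15,950.00

CHF 15,950.00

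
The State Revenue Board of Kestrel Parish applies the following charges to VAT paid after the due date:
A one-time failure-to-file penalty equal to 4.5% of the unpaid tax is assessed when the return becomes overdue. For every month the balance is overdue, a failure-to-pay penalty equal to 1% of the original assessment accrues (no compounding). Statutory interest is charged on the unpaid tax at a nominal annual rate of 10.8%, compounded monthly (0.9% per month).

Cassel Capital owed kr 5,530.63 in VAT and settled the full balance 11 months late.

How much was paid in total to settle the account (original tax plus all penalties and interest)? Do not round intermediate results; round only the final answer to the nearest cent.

Failure-to-file penalty: 4.5% × kr 5,530.63 = kr 248.88…
Failure-to-pay penalty = 1% × kr 5,530.63 × 11 mo = kr 608.37…
Interest: kr 5,530.63 × ((1 + 0.009)^11 − 1) = kr 5,530.63 × 0.1035775… = kr 572.8487…
Total = kr 5,530.63 + kr 857.2477… + kr 572.8487… = kr 6,960.73

kr 6,960.73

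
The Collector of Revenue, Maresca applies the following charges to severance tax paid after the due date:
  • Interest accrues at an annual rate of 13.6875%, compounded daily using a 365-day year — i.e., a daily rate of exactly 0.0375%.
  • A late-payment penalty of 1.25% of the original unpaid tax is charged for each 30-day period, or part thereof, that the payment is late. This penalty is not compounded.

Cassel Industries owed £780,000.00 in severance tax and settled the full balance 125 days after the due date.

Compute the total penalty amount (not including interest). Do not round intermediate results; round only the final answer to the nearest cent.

Penalty periods: ⌈125/30⌉ = 5; penalty = 5 × 1.25% × £780,000.00 = £48,750.00

£48,750.00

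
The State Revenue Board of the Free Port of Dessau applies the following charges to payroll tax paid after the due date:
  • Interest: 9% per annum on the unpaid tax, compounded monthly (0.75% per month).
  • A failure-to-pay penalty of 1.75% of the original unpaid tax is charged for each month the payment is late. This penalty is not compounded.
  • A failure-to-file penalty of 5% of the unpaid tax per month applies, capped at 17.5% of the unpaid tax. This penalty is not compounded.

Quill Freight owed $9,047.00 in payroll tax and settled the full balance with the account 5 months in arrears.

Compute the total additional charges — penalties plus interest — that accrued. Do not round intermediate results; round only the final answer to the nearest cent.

Failure-to-file: 5 × 5% × $9,047.00 = $2,261.75, capped at 17.5% × $9,047.00 = $1,583.23…
Failure-to-pay penalty = 1.75% × $9,047.00 × 5 mo = $791.61…
Interest: $9,047.00 × ((1 + 0.0075)^5 − 1) = $9,047.00 × 0.0380667… = $344.3897…
Penalties + interest = $2,374.8375 + $344.3897… = $2,719.23

$2,719.23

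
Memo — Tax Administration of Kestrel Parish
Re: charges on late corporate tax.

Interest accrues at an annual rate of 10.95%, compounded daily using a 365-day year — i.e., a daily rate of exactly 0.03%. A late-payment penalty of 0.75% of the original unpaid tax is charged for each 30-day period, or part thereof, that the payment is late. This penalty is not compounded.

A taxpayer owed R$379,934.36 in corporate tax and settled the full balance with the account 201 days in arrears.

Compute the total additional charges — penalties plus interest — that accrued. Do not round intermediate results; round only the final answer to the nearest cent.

R$43,557.78

Penalty periods: ⌈201/30⌉ = 7; penalty = 7 × 0.75% × R$379,934.36 = R$19,946.55…
Interest: R$379,934.36 × ((1 + 0.0003)^201 − 1) = R$379,934.36 × 0.06214554… = R$23,611.2260…
Penalties + interest = R$19,946.5539 + R$23,611.2260… = R$43,557.78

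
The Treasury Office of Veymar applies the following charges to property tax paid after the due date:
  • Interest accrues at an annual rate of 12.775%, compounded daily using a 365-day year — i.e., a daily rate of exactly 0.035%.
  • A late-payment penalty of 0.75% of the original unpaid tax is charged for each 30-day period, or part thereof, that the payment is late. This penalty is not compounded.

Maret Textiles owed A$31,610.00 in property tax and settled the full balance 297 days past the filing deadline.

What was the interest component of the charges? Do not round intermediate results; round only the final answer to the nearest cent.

A$3,462.08

Interest: A$31,610.00 × ((1 + 0.00035)^297 − 1) = A$31,610.00 × 0.10952480… = A$3,462.0788…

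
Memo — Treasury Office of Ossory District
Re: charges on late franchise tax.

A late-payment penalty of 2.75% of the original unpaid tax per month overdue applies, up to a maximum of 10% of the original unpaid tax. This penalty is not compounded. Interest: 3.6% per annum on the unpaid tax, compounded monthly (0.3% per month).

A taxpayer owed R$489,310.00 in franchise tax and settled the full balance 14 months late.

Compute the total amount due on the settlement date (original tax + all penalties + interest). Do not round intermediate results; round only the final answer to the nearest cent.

R$559,197.61

Penalty (uncapped): 14 × 2.75% × R$489,310.00 = R$188,384.35; cap = 10% × R$489,310.00 = R$48,931.00 → penalty = R$48,931.00
Interest: R$489,310.00 × ((1 + 0.003)^14 − 1) = R$489,310.00 × 0.0428289… = R$20,956.6137…
Total = R$489,310.00 + R$48,931.0000 + R$20,956.6137… = R$559,197.61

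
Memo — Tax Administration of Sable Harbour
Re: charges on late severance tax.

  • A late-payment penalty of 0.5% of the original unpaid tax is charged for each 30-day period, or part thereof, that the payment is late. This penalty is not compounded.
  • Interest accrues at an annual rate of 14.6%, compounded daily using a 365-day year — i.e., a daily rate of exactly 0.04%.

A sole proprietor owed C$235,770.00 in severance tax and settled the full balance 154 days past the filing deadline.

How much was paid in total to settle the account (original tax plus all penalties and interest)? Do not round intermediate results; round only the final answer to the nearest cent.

Penalty periods: ⌈154/30⌉ = 6; penalty = 6 × 0.5% × C$235,770.00 = C$7,073.10
Interest: C$235,770.00 × ((1 + 0.0004)^154 − 1) = C$235,770.00 × 0.06352375… = C$14,976.9935…
Total = C$235,770.00 + C$7,073.1000 + C$14,976.9935… = C$257,820.09

C$257,820.09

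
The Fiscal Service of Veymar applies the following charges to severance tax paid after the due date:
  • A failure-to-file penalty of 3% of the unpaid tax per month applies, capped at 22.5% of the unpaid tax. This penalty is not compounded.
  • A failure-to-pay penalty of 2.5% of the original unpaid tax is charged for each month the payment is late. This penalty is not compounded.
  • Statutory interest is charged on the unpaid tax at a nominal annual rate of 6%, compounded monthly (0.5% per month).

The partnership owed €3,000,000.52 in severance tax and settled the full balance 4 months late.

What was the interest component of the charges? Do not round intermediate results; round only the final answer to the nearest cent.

€60,451.51

Interest: €3,000,000.52 × ((1 + 0.005)^4 − 1) = €3,000,000.52 × 0.0201505… = €60,451.5124…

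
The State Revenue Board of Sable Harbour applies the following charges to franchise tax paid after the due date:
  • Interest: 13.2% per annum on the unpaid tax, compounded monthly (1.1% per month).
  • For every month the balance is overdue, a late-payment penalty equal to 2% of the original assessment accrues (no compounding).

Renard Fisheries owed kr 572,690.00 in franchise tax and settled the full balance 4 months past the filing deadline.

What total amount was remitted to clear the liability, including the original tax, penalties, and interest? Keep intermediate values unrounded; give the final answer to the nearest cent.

Late-payment penalty = 2% × kr 572,690.00 × 4 mo = kr 45,815.20
Interest: kr 572,690.00 × ((1 + 0.011)^4 − 1) = kr 572,690.00 × 0.0447313… = kr 25,617.1903…
Total = kr 572,690.00 + kr 45,815.2000 + kr 25,617.1903… = kr 644,122.39

kr 644,122.39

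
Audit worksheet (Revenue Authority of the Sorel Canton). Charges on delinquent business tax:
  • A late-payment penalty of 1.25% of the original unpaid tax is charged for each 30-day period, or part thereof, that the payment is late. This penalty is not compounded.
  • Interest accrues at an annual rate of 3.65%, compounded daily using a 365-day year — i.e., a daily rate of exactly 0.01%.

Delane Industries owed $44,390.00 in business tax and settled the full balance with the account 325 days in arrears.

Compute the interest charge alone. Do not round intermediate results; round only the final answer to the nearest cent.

Interest: $44,390.00 × ((1 + 0.0001)^325 − 1) = $44,390.00 × 0.03303221… = $1,466.3000…

$1,466.30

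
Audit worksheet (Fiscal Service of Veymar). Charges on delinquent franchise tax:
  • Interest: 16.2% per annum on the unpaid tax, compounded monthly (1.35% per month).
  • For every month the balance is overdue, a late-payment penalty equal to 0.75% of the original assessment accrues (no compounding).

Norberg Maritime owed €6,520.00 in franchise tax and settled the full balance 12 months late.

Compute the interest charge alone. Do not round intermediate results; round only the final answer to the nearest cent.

€1,138.30

Interest: €6,520.00 × ((1 + 0.0135)^12 − 1) = €6,520.00 × 0.1745866… = €1,138.3045…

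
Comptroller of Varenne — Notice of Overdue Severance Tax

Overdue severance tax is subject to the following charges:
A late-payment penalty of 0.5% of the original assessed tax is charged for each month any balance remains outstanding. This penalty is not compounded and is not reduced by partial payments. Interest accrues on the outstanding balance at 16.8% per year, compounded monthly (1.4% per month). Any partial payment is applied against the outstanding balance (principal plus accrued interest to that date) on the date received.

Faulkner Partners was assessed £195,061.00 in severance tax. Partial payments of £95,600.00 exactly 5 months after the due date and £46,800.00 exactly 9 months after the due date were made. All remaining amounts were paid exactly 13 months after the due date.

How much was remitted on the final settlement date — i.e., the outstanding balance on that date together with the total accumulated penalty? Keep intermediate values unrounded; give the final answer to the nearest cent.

Balance at month 5: £195,061.0000 × (1 + 0.014)^5 = £209,102.9796…
After £95,600.00 payment: £209,102.9796… − £95,600.00 = £113,502.9796…
Balance at month 9: £113,502.9796… × (1 + 0.014)^4 = £119,993.8761…
After £46,800.00 payment: £119,993.8761… − £46,800.00 = £73,193.8761…
Balance at month 13: £73,193.8761… × (1 + 0.014)^4 = £77,379.6154…
Penalty: 13 × 0.5% × £195,061.00 = £12,678.97…
Final settlement = outstanding balance + penalty = £77,379.6154… + £12,678.97… = £90,058.58

£90,058.58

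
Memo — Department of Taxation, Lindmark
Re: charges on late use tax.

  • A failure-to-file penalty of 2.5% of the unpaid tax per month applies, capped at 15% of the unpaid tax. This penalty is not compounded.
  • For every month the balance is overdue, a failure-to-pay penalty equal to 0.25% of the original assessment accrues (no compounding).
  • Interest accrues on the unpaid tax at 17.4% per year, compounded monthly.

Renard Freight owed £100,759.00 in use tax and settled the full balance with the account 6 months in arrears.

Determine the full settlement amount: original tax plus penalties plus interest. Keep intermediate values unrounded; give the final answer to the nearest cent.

Failure-to-file: 6 × 2.5% × £100,759.00 = £15,113.85, capped at 15% × £100,759.00 = £15,113.85
Failure-to-pay penalty = 0.25% × £100,759.00 × 6 mo = £1,511.39…
Interest (17.4%/yr ÷ 12 = 1.45%/month): £100,759.00 × ((1 + 0.0145)^6 − 1) = £9,090.0124…
Total = £100,759.00 + £16,625.2350 + £9,090.0124… = £126,474.25

£126,474.25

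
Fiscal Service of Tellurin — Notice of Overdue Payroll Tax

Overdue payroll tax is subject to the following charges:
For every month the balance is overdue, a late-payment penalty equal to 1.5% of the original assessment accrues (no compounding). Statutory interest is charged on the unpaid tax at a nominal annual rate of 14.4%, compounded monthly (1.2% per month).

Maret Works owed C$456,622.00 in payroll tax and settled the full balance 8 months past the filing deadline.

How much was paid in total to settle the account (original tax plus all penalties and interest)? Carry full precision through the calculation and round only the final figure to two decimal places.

Late-payment penalty: 8 × 1.5% × C$456,622.00 = C$54,794.64
Interest: C$456,622.00 × ((1 + 0.012)^8 − 1) = C$456,622.00 × 0.1001302… = C$45,721.6675…
Total = C$456,622.00 + C$54,794.6400 + C$45,721.6675… = C$557,138.31

C$557,138.31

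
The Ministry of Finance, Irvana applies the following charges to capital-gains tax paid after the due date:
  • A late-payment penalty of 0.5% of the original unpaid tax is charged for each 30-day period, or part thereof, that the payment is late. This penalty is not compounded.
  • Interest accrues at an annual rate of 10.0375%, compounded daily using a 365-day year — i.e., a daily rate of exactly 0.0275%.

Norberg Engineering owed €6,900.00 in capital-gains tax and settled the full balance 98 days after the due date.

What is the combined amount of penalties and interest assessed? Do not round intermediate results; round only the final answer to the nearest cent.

Penalty periods: ⌈98/30⌉ = 4; penalty = 4 × 0.5% × €6,900.00 = €138.00
Interest: €6,900.00 × ((1 + 0.000275)^98 − 1) = €6,900.00 × 0.02731263… = €188.4571…
Penalties + interest = €138.0000 + €188.4571… = €326.46

€326.46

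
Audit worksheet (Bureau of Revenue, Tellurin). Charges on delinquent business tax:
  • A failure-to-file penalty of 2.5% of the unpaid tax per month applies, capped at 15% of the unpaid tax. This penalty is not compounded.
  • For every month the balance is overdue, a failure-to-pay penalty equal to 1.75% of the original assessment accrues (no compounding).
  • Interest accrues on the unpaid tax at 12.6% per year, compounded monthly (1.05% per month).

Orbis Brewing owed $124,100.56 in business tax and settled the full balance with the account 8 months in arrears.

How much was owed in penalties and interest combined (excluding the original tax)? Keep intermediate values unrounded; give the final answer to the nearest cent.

$46,804.86

Failure-to-file: 8 × 2.5% × $124,100.56 = $24,820.11…, capped at 15% × $124,100.56 = $18,615.08…
Failure-to-pay penalty = 1.75% × $124,100.56 × 8 mo = $17,374.08…
Interest: $124,100.56 × ((1 + 0.0105)^8 − 1) = $124,100.56 × 0.0871527… = $10,815.6970…
Penalties + interest = $35,989.1624 + $10,815.6970… = $46,804.86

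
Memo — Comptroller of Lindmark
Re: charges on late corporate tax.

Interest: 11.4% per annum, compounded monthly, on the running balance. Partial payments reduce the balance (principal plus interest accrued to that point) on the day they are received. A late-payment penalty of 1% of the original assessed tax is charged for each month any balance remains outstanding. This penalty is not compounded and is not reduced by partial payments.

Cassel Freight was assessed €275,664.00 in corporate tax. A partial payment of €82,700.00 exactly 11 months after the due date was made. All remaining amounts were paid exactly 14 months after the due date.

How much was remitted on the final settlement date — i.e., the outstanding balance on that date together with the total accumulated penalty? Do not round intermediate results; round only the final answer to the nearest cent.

Monthly rate = 11.4% ÷ 12 = 0.95%
Balance at month 11: €275,664.0000 × (1 + 0.0095)^11 = €305,878.9634…
After €82,700.00 payment: €305,878.9634… − €82,700.00 = €223,178.9634…
Balance at month 14: €223,178.9634… × (1 + 0.0095)^3 = €229,600.1809…
Penalty: 14 × 1% × €275,664.00 = €38,592.96
Final settlement = outstanding balance + penalty = €229,600.1809… + €38,592.96 = €268,193.14

€268,193.14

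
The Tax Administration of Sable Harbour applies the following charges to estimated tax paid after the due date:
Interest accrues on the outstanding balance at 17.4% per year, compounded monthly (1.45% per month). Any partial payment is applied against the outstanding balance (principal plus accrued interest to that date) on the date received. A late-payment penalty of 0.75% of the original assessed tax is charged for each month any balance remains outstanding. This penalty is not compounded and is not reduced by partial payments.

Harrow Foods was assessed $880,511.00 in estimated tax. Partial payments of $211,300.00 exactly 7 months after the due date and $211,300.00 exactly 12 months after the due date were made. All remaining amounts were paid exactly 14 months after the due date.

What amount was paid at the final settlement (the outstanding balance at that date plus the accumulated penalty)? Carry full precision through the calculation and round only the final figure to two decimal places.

$718,397.31

Balance at month 7: $880,511.0000 × (1 + 0.0145)^7 = $973,865.8691…
After $211,300.00 payment: $973,865.8691… − $211,300.00 = $762,565.8691…
Balance at month 12: $762,565.8691… × (1 + 0.0145)^5 = $819,478.6061…
After $211,300.00 payment: $819,478.6061… − $211,300.00 = $608,178.6061…
Balance at month 14: $608,178.6061… × (1 + 0.0145)^2 = $625,943.6553…
Penalty: 14 × 0.75% × $880,511.00 = $92,453.66…
Final settlement = outstanding balance + penalty = $625,943.6553… + $92,453.66… = $718,397.31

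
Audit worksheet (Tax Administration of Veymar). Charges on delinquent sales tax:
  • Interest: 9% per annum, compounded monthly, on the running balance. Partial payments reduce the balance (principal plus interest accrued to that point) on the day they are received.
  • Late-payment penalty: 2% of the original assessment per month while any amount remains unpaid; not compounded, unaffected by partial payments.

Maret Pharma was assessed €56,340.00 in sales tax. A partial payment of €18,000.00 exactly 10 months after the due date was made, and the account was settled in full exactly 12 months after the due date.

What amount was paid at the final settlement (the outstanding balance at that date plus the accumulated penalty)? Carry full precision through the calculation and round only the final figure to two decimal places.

€56,875.67

Monthly rate = 9% ÷ 12 = 0.75%
Balance at month 10: €56,340.0000 × (1 + 0.0075)^10 = €60,711.0006…
After €18,000.00 payment: €60,711.0006… − €18,000.00 = €42,711.0006…
Balance at month 12: €42,711.0006… × (1 + 0.0075)^2 = €43,354.0681…
Penalty: 12 × 2% × €56,340.00 = €13,521.60
Final settlement = outstanding balance + penalty = €43,354.0681… + €13,521.60 = €56,875.67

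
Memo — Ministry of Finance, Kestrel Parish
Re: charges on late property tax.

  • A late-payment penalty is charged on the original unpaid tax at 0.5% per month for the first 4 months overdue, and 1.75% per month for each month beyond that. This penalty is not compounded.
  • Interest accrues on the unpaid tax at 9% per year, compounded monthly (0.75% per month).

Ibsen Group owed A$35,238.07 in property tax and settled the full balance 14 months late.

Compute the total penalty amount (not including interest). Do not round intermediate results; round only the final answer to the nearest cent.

A$6,871.42

Penalty, months 1–4: 4 × 0.5% × A$35,238.07 = A$704.76…
Penalty, months 5–14: 10 × 1.75% × A$35,238.07 = A$6,166.66…
Total penalty = A$704.76… + A$6,166.66… = A$6,871.42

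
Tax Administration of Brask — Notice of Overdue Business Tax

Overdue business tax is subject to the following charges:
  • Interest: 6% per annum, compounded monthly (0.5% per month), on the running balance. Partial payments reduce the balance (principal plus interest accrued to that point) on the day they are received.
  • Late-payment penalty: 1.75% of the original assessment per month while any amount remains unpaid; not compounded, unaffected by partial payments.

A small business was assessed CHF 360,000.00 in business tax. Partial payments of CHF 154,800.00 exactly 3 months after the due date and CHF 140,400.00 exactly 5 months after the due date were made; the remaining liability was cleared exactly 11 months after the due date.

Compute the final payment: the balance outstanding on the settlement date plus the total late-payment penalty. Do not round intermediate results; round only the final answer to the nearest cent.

Balance at month 3: CHF 360,000.0000 × (1 + 0.005)^3 = CHF 365,427.0450
After CHF 154,800.00 payment: CHF 365,427.0450 − CHF 154,800.00 = CHF 210,627.0450
Balance at month 5: CHF 210,627.0450 × (1 + 0.005)^2 = CHF 212,738.5811…
After CHF 140,400.00 payment: CHF 212,738.5811… − CHF 140,400.00 = CHF 72,338.5811…
Balance at month 11: CHF 72,338.5811… × (1 + 0.005)^6 = CHF 74,536.0471…
Penalty: 11 × 1.75% × CHF 360,000.00 = CHF 69,300.00
Final settlement = outstanding balance + penalty = CHF 74,536.0471… + CHF 69,300.00 = CHF 143,836.05

CHF 143,836.05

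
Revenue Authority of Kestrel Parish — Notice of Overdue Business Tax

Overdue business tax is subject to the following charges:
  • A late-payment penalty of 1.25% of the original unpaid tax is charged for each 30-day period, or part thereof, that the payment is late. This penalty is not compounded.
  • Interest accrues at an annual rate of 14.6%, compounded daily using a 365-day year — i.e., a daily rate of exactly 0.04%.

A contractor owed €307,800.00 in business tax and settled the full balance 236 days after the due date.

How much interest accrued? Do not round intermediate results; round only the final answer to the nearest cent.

Interest: €307,800.00 × ((1 + 0.0004)^236 − 1) = €307,800.00 × 0.09897851… = €30,465.5867…

€30,465.59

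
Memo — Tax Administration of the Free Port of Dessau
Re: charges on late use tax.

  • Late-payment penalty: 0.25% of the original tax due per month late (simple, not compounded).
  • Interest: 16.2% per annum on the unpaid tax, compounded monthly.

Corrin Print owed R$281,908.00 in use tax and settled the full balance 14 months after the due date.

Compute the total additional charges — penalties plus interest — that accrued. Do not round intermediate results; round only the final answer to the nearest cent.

R$68,084.87

Late-payment penalty = 0.25% × R$281,908.00 × 14 mo = R$9,866.78
Interest (16.2%/yr ÷ 12 = 1.35%/month): R$281,908.00 × ((1 + 0.0135)^14 − 1) = R$58,218.0871…
Penalties + interest = R$9,866.7800 + R$58,218.0871… = R$68,084.87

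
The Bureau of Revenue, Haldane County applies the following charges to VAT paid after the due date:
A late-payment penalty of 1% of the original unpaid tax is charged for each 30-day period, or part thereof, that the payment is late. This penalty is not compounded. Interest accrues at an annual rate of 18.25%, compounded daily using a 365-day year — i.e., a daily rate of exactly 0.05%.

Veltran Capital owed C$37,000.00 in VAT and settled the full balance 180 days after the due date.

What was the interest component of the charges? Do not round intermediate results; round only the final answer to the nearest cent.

Interest: C$37,000.00 × ((1 + 0.0005)^180 − 1) = C$37,000.00 × 0.09414967… = C$3,483.5379…

C$3,483.54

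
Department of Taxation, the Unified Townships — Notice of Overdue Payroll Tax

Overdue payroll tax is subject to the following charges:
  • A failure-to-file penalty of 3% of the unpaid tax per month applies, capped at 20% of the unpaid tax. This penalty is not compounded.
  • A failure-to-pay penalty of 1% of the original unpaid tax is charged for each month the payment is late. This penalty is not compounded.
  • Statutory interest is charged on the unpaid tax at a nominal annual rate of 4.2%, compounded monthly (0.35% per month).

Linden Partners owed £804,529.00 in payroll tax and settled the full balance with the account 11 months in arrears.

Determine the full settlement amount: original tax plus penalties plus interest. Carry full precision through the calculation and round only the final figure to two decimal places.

£1,085,455.14

Failure-to-file: 11 × 3% × £804,529.00 = £265,494.57, capped at 20% × £804,529.00 = £160,905.80
Failure-to-pay penalty = 1% × £804,529.00 × 11 mo = £88,498.19
Interest: £804,529.00 × ((1 + 0.0035)^11 − 1) = £804,529.00 × 0.0391809… = £31,522.1495…
Total = £804,529.00 + £249,403.9900 + £31,522.1495… = £1,085,455.14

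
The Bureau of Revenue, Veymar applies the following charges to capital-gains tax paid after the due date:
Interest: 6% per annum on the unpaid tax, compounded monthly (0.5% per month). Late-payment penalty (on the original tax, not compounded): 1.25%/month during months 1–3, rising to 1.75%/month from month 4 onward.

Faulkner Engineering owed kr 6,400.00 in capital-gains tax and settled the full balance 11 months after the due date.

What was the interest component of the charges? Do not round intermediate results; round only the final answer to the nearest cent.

Interest: kr 6,400.00 × ((1 + 0.005)^11 − 1) = kr 6,400.00 × 0.0563958… = kr 360.9333…

kr 360.93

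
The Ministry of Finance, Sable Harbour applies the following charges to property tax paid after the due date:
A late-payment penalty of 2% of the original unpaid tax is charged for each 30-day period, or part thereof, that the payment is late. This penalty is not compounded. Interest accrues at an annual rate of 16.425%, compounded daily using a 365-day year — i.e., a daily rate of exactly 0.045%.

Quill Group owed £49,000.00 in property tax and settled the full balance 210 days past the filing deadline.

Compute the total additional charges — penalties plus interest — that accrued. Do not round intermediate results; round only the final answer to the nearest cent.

£11,715.20

Penalty periods: ⌈210/30⌉ = 7; penalty = 7 × 2% × £49,000.00 = £6,860.00
Interest: £49,000.00 × ((1 + 0.00045)^210 − 1) = £49,000.00 × 0.09908580… = £4,855.2042…
Penalties + interest = £6,860.0000 + £4,855.2042… = £11,715.20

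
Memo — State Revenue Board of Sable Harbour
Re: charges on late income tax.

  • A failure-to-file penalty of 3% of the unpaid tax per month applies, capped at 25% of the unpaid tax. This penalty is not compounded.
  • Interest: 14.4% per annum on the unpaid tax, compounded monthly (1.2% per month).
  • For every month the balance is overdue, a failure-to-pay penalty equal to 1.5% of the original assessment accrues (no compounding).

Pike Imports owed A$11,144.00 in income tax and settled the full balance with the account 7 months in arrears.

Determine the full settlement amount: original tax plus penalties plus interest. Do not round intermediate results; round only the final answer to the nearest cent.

A$15,624.84

Failure-to-file: 7 × 3% × A$11,144.00 = A$2,340.24 (under the 25% cap)
Failure-to-pay penalty: 7 × 1.5% × A$11,144.00 = A$1,170.12
Interest: A$11,144.00 × ((1 + 0.012)^7 − 1) = A$11,144.00 × 0.0870852… = A$970.4776…
Total = A$11,144.00 + A$3,510.3600 + A$970.4776… = A$15,624.84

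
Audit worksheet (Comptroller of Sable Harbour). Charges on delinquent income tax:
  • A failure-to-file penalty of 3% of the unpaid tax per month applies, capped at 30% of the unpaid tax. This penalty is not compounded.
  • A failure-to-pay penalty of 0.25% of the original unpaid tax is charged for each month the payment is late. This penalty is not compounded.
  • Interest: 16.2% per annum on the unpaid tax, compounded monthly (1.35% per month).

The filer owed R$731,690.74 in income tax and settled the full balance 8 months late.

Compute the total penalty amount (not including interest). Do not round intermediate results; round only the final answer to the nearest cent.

R$190,239.59

Failure-to-file: 8 × 3% × R$731,690.74 = R$175,605.78… (under the 30% cap)
Failure-to-pay penalty = 0.25% × R$731,690.74 × 8 mo = R$14,633.81…
Total penalty = R$175,605.78… + R$14,633.81… = R$190,239.59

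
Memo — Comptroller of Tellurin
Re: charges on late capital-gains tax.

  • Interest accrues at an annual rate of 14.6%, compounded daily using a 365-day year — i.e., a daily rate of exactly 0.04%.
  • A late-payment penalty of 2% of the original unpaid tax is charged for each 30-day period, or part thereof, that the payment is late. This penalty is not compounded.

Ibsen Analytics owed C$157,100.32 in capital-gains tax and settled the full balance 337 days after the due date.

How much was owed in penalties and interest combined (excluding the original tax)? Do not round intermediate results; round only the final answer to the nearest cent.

Penalty periods: ⌈337/30⌉ = 12; penalty = 12 × 2% × C$157,100.32 = C$37,704.08…
Interest: C$157,100.32 × ((1 + 0.0004)^337 − 1) = C$157,100.32 × 0.14427706… = C$22,665.9720…
Penalties + interest = C$37,704.0768 + C$22,665.9720… = C$60,370.05

C$60,370.05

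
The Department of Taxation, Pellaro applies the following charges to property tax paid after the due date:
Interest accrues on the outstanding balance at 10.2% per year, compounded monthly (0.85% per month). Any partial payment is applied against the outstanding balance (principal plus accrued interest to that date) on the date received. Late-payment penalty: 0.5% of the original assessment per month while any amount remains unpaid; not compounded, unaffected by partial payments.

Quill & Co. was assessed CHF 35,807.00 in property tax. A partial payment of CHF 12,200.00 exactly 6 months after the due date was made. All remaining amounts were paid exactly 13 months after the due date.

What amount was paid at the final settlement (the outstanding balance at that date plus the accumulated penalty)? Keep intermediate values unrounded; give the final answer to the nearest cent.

Balance at month 6: CHF 35,807.0000 × (1 + 0.0085)^6 = CHF 37,672.4054…
After CHF 12,200.00 payment: CHF 37,672.4054… − CHF 12,200.00 = CHF 25,472.4054…
Balance at month 13: CHF 25,472.4054… × (1 + 0.0085)^7 = CHF 27,027.2138…
Penalty: 13 × 0.5% × CHF 35,807.00 = CHF 2,327.46…
Final settlement = outstanding balance + penalty = CHF 27,027.2138… + CHF 2,327.46… = CHF 29,354.67

CHF 29,354.67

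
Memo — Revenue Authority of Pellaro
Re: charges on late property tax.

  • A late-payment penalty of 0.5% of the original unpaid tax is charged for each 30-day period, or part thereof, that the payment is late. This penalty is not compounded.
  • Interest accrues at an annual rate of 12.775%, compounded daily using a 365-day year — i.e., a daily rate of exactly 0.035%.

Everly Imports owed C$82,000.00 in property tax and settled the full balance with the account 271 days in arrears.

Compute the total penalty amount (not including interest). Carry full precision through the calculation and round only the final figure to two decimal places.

C$4,100.00

Penalty periods: ⌈271/30⌉ = 10; penalty = 10 × 0.5% × C$82,000.00 = C$4,100.00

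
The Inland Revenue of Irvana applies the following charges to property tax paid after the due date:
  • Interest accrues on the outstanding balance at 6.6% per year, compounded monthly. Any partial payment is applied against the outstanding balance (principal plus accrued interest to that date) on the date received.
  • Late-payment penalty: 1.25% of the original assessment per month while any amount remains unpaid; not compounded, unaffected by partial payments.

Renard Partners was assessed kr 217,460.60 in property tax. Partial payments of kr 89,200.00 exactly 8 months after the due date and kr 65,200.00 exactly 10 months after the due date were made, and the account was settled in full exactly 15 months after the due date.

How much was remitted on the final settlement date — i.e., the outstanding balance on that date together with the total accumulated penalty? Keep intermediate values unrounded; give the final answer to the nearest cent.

Monthly rate = 6.6% ÷ 12 = 0.55%
Balance at month 8: kr 217,460.6000 × (1 + 0.0055)^8 = kr 227,215.0956…
After kr 89,200.00 payment: kr 227,215.0956… − kr 89,200.00 = kr 138,015.0956…
Balance at month 10: kr 138,015.0956… × (1 + 0.0055)^2 = kr 139,537.4366…
After kr 65,200.00 payment: kr 139,537.4366… − kr 65,200.00 = kr 74,337.4366…
Balance at month 15: kr 74,337.4366… × (1 + 0.0055)^5 = kr 76,404.3272…
Penalty: 15 × 1.25% × kr 217,460.60 = kr 40,773.86…
Final settlement = outstanding balance + penalty = kr 76,404.3272… + kr 40,773.86… = kr 117,178.19

kr 117,178.19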